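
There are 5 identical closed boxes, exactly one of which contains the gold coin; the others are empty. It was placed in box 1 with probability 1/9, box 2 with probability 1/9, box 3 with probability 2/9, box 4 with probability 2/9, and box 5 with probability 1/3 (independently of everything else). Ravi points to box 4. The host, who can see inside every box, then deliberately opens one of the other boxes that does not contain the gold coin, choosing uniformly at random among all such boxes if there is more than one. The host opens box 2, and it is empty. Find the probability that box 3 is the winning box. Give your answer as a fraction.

Condition on the true location of the gold coin.
If it is in box 1 (prior 1/9): the host has 3 equally likely choices, so probability 1/3; weight (1/9)·(1/3) = 1/27.
If it is in box 2 (prior 1/9): the host opened box 2, so this case is ruled out; weight (1/9)·0 = 0.
If it is in box 3 (prior 2/9): the host has 3 equally likely choices, so probability 1/3; weight (2/9)·(1/3) = 2/27.
If it is in box 4 (prior 2/9): the host has 4 equally likely choices, so probability 1/4; weight (2/9)·(1/4) = 1/18.
If it is in box 5 (prior 1/3): the host has 3 equally likely choices, so probability 1/3; weight (1/3)·(1/3) = 1/9.
The weights sum to 5/18.
So P(the gold coin in box 3 | the host opened box 2) = (2/27) / (5/18) = 4/15.

4/15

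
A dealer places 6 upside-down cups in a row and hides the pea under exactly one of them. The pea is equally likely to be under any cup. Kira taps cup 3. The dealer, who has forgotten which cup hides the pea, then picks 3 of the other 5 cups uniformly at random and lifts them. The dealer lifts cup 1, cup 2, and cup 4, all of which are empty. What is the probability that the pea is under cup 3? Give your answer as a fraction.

1/3

Apply Bayes' rule, conditioning on where the pea actually is.
If it is under any of cups 1, 2, and 4 (prior 1/6 each): that cup was opened and seen not to hold the prize — ruled out; weight (1/6)·0 = 0 each.
If it is under any of cups 3, 5, and 6 (prior 1/6 each): the dealer picks exactly this set with probability 1/10 regardless, and none is the prize; weight (1/6)·(1/10) = 1/60 each.
The weights sum to 1/20.
So P(the pea under cup 3 | the dealer opened cup 1, cup 2, and cup 4) = (1/60) / (1/20) = 1/3.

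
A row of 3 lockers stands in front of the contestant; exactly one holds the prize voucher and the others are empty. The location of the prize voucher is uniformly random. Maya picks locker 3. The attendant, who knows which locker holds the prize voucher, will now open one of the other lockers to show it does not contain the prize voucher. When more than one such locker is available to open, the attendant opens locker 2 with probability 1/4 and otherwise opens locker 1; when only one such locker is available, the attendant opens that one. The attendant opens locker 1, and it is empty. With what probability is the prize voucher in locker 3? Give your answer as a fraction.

Apply Bayes' rule, conditioning on where the prize voucher actually is.
If it is in locker 1 (prior 1/3): the attendant opened locker 1, so this case is ruled out; weight (1/3)·0 = 0.
If it is in locker 2 (prior 1/3): only locker 1 is available, probability 1; weight (1/3)·1 = 1/3.
If it is in locker 3 (prior 1/3): locker 2 is available but not opened, probability 3/4; weight (1/3)·(3/4) = 1/4.
The weights sum to 7/12.
So P(the prize voucher in locker 3 | the attendant opened locker 1) = (1/4) / (7/12) = 3/7.

3/7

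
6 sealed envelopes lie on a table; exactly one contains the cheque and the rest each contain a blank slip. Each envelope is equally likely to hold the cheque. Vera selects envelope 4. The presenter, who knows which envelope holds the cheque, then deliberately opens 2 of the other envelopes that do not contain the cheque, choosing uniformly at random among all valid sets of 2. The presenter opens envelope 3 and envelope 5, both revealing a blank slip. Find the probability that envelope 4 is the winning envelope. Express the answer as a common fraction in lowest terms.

Consider each possible location of the cheque in turn.
If it is in any of envelopes 1, 2, and 6 (prior 1/6 each): the presenter has 6 equally likely choices, so probability 1/6; weight (1/6)·(1/6) = 1/36 each.
If it is in either of envelopes 3 and 5 (prior 1/6 each): that envelope was opened and seen not to hold the prize — ruled out; weight (1/6)·0 = 0 each.
If it is in envelope 4 (prior 1/6): the presenter has 10 equally likely choices, so probability 1/10; weight (1/6)·(1/10) = 1/60.
The weights sum to 1/10.
So P(the cheque in envelope 4 | the presenter opened envelope 3 and envelope 5) = (1/60) / (1/10) = 1/6.

1/6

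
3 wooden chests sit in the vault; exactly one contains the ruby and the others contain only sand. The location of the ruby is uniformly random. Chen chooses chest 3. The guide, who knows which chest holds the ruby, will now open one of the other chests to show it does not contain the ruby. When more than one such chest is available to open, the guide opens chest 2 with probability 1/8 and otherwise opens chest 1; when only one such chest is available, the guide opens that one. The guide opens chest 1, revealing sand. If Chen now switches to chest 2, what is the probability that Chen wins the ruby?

8/15

Consider each possible location of the ruby in turn.
If it is in chest 1 (prior 1/3): the guide opened chest 1, so this case is ruled out; weight (1/3)·0 = 0.
If it is in chest 2 (prior 1/3): only chest 1 is available, probability 1; weight (1/3)·1 = 1/3.
If it is in chest 3 (prior 1/3): chest 2 is available but not opened, probability 7/8; weight (1/3)·(7/8) = 7/24.
The weights sum to 5/8.
So P(the ruby in chest 2 | the guide opened chest 1) = (1/3) / (5/8) = 8/15.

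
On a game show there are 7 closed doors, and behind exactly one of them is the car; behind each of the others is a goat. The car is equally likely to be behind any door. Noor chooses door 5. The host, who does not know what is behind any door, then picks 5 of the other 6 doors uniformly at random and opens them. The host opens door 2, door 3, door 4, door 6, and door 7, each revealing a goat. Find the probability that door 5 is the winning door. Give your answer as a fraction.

1/2

Because the host chose which doors to open without knowing where the car is, the choice is independent of the prize location. Learning that none of the 5 opened doors holds the car simply rules out those 5 locations and leaves the remaining 2 doors still equally likely by symmetry.
So P(the car behind door 5) = 1/2.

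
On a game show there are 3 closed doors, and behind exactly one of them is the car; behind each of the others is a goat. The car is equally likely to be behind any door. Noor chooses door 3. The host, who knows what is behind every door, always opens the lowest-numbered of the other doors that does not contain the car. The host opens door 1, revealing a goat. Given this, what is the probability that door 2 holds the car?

1/2

Apply Bayes' rule, conditioning on where the car actually is.
If it is behind door 1 (prior 1/3): the host opened door 1, so this case is ruled out; weight (1/3)·0 = 0.
If it is behind either of doors 2 and 3 (prior 1/3 each): door 1 is the lowest-numbered option available, probability 1; weight (1/3)·1 = 1/3 each.
The weights sum to 2/3.
So P(the car behind door 2 | the host opened door 1) = (1/3) / (2/3) = 1/2.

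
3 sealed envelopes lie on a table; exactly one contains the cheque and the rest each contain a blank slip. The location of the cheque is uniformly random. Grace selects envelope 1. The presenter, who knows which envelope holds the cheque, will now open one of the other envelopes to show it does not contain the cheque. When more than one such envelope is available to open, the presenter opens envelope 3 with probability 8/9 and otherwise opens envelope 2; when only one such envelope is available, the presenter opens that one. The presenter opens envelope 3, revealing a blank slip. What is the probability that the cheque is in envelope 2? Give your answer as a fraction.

9/17

Condition on the true location of the cheque.
If it is in envelope 1 (prior 1/3): envelope 3 is available, opened with probability 8/9; weight (1/3)·(8/9) = 8/27.
If it is in envelope 2 (prior 1/3): only envelope 3 is available, probability 1; weight (1/3)·1 = 1/3.
If it is in envelope 3 (prior 1/3): the presenter opened envelope 3, so this case is ruled out; weight (1/3)·0 = 0.
The weights sum to 17/27.
So P(the cheque in envelope 2 | the presenter opened envelope 3) = (1/3) / (17/27) = 9/17.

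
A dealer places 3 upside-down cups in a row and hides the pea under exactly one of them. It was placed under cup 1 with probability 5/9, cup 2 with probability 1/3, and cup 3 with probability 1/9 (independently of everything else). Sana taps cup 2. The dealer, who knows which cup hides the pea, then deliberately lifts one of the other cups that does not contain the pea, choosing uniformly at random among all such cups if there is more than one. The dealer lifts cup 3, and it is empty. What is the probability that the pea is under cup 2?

3/13

Consider each possible location of the pea in turn.
If it is under cup 1 (prior 5/9): the dealer has no choice, probability 1; weight (5/9)·1 = 5/9.
If it is under cup 2 (prior 1/3): the dealer has 2 equally likely choices, so probability 1/2; weight (1/3)·(1/2) = 1/6.
If it is under cup 3 (prior 1/9): the dealer opened cup 3, so this case is ruled out; weight (1/9)·0 = 0.
The weights sum to 13/18.
So P(the pea under cup 2 | the dealer opened cup 3) = (1/6) / (13/18) = 3/13.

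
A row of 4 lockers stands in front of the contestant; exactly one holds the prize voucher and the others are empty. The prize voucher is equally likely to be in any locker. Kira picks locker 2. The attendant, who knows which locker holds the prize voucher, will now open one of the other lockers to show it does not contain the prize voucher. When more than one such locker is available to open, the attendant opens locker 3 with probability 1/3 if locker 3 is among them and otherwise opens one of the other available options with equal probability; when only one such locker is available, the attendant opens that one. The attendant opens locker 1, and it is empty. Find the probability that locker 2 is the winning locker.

2/9

Apply Bayes' rule, conditioning on where the prize voucher actually is.
If it is in locker 1 (prior 1/4): the attendant opened locker 1, so this case is ruled out; weight (1/4)·0 = 0.
If it is in locker 2 (prior 1/4): locker 3 is available but not opened; locker 1 gets probability (1 − 1/3)/2 = 1/3; weight (1/4)·(1/3) = 1/12.
If it is in locker 3 (prior 1/4): locker 3 holds the prize so is unavailable; the attendant chooses uniformly among the 2 others, probability 1/2; weight (1/4)·(1/2) = 1/8.
If it is in locker 4 (prior 1/4): locker 3 is available but not opened, probability 2/3; weight (1/4)·(2/3) = 1/6.
The weights sum to 3/8.
So P(the prize voucher in locker 2 | the attendant opened locker 1) = (1/12) / (3/8) = 2/9.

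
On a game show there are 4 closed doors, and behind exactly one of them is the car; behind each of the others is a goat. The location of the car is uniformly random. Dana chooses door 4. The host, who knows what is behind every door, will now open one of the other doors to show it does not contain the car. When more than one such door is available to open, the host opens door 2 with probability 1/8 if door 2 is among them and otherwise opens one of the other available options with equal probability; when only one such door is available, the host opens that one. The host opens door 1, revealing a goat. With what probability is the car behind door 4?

Condition on the true location of the car.
If it is behind door 1 (prior 1/4): the host opened door 1, so this case is ruled out; weight (1/4)·0 = 0.
If it is behind door 2 (prior 1/4): door 2 holds the prize so is unavailable; the host chooses uniformly among the 2 others, probability 1/2; weight (1/4)·(1/2) = 1/8.
If it is behind door 3 (prior 1/4): door 2 is available but not opened, probability 7/8; weight (1/4)·(7/8) = 7/32.
If it is behind door 4 (prior 1/4): door 2 is available but not opened; door 1 gets probability (1 − 1/8)/2 = 7/16; weight (1/4)·(7/16) = 7/64.
The weights sum to 29/64.
So P(the car behind door 4 | the host opened door 1) = (7/64) / (29/64) = 7/29.

7/29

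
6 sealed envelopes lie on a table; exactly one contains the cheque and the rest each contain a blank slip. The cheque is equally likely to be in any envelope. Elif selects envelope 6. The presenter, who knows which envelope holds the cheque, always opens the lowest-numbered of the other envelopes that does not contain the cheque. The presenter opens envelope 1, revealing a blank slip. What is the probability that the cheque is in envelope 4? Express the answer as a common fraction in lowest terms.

Condition on the true location of the cheque.
If it is in envelope 1 (prior 1/6): the presenter opened envelope 1, so this case is ruled out; weight (1/6)·0 = 0.
If it is in any of envelopes 2, 3, 4, 5, and 6 (prior 1/6 each): envelope 1 is the lowest-numbered option available, probability 1; weight (1/6)·1 = 1/6 each.
The weights sum to 5/6.
So P(the cheque in envelope 4 | the presenter opened envelope 1) = (1/6) / (5/6) = 1/5.

1/5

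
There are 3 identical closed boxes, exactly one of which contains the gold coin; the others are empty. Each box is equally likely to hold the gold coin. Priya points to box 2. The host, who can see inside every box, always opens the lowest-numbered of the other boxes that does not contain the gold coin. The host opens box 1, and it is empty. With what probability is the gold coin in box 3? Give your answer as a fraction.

Consider each possible location of the gold coin in turn.
If it is in box 1 (prior 1/3): the host opened box 1, so this case is ruled out; weight (1/3)·0 = 0.
If it is in either of boxes 2 and 3 (prior 1/3 each): box 1 is the lowest-numbered option available, probability 1; weight (1/3)·1 = 1/3 each.
The weights sum to 2/3.
So P(the gold coin in box 3 | the host opened box 1) = (1/3) / (2/3) = 1/2.

1/2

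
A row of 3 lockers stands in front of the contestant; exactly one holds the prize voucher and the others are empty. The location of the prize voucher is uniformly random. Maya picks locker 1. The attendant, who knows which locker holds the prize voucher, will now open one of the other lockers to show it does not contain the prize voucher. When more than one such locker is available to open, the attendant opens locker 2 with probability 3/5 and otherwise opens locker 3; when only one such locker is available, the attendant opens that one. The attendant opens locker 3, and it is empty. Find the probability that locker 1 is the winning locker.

Condition on the true location of the prize voucher.
If it is in locker 1 (prior 1/3): locker 2 is available but not opened, probability 2/5; weight (1/3)·(2/5) = 2/15.
If it is in locker 2 (prior 1/3): only locker 3 is available, probability 1; weight (1/3)·1 = 1/3.
If it is in locker 3 (prior 1/3): the attendant opened locker 3, so this case is ruled out; weight (1/3)·0 = 0.
The weights sum to 7/15.
So P(the prize voucher in locker 1 | the attendant opened locker 3) = (2/15) / (7/15) = 2/7.

2/7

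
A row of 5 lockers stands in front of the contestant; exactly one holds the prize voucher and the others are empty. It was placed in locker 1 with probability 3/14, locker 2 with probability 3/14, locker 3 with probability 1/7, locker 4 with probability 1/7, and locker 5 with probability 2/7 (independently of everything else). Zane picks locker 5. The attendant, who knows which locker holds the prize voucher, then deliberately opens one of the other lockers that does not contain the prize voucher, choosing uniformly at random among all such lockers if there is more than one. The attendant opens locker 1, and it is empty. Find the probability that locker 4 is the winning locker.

Consider each possible location of the prize voucher in turn.
If it is in locker 1 (prior 3/14): the attendant opened locker 1, so this case is ruled out; weight (3/14)·0 = 0.
If it is in locker 2 (prior 3/14): the attendant has 3 equally likely choices, so probability 1/3; weight (3/14)·(1/3) = 1/14.
If it is in either of lockers 3 and 4 (prior 1/7 each): the attendant has 3 equally likely choices, so probability 1/3; weight (1/7)·(1/3) = 1/21 each.
If it is in locker 5 (prior 2/7): the attendant has 4 equally likely choices, so probability 1/4; weight (2/7)·(1/4) = 1/14.
The weights sum to 5/21.
So P(the prize voucher in locker 4 | the attendant opened locker 1) = (1/21) / (5/21) = 1/5.

1/5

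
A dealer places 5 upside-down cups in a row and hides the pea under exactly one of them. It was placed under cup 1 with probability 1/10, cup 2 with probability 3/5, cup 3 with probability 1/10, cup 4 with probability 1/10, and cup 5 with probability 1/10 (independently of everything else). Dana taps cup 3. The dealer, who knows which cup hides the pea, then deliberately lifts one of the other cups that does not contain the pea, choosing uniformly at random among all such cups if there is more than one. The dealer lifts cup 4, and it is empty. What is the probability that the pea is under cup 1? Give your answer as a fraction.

Consider each possible location of the pea in turn.
If it is under either of cups 1 and 5 (prior 1/10 each): the dealer has 3 equally likely choices, so probability 1/3; weight (1/10)·(1/3) = 1/30 each.
If it is under cup 2 (prior 3/5): the dealer has 3 equally likely choices, so probability 1/3; weight (3/5)·(1/3) = 1/5.
If it is under cup 3 (prior 1/10): the dealer has 4 equally likely choices, so probability 1/4; weight (1/10)·(1/4) = 1/40.
If it is under cup 4 (prior 1/10): the dealer opened cup 4, so this case is ruled out; weight (1/10)·0 = 0.
The weights sum to 7/24.
So P(the pea under cup 1 | the dealer opened cup 4) = (1/30) / (7/24) = 4/35.

4/35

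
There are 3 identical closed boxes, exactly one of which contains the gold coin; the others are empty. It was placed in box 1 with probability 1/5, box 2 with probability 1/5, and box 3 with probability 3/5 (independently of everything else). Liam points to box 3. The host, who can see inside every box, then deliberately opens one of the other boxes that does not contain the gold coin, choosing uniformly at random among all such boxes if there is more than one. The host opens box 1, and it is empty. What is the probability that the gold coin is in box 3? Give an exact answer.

Consider each possible location of the gold coin in turn.
If it is in box 1 (prior 1/5): the host opened box 1, so this case is ruled out; weight (1/5)·0 = 0.
If it is in box 2 (prior 1/5): the host has no choice, probability 1; weight (1/5)·1 = 1/5.
If it is in box 3 (prior 3/5): the host has 2 equally likely choices, so probability 1/2; weight (3/5)·(1/2) = 3/10.
The weights sum to 1/2.
So P(the gold coin in box 3 | the host opened box 1) = (3/10) / (1/2) = 3/5.

3/5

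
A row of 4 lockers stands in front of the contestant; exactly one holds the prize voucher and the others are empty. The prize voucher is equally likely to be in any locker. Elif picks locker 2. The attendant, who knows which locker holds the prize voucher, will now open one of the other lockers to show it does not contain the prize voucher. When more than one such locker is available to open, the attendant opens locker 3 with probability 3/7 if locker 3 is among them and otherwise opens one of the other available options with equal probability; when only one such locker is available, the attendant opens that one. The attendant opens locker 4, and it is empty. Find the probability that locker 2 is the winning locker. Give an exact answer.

4/19

Consider each possible location of the prize voucher in turn.
If it is in locker 1 (prior 1/4): locker 3 is available but not opened, probability 4/7; weight (1/4)·(4/7) = 1/7.
If it is in locker 2 (prior 1/4): locker 3 is available but not opened; locker 4 gets probability (1 − 3/7)/2 = 2/7; weight (1/4)·(2/7) = 1/14.
If it is in locker 3 (prior 1/4): locker 3 holds the prize so is unavailable; the attendant chooses uniformly among the 2 others, probability 1/2; weight (1/4)·(1/2) = 1/8.
If it is in locker 4 (prior 1/4): the attendant opened locker 4, so this case is ruled out; weight (1/4)·0 = 0.
The weights sum to 19/56.
So P(the prize voucher in locker 2 | the attendant opened locker 4) = (1/14) / (19/56) = 4/19.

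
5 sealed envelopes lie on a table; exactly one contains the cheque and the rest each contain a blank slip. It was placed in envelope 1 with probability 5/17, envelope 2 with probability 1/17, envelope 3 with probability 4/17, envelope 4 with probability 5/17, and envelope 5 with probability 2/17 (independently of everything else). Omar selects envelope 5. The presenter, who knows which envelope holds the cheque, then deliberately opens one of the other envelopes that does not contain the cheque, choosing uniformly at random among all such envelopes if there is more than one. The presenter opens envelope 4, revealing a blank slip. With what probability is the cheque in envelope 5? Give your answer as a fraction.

Condition on the true location of the cheque.
If it is in envelope 1 (prior 5/17): the presenter has 3 equally likely choices, so probability 1/3; weight (5/17)·(1/3) = 5/51.
If it is in envelope 2 (prior 1/17): the presenter has 3 equally likely choices, so probability 1/3; weight (1/17)·(1/3) = 1/51.
If it is in envelope 3 (prior 4/17): the presenter has 3 equally likely choices, so probability 1/3; weight (4/17)·(1/3) = 4/51.
If it is in envelope 4 (prior 5/17): the presenter opened envelope 4, so this case is ruled out; weight (5/17)·0 = 0.
If it is in envelope 5 (prior 2/17): the presenter has 4 equally likely choices, so probability 1/4; weight (2/17)·(1/4) = 1/34.
The weights sum to 23/102.
So P(the cheque in envelope 5 | the presenter opened envelope 4) = (1/34) / (23/102) = 3/23.

3/23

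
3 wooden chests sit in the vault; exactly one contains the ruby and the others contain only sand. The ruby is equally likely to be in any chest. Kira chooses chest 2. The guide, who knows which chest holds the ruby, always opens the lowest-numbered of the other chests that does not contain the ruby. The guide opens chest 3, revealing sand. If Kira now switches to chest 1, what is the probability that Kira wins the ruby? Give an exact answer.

1

Consider each possible location of the ruby in turn.
If it is in chest 1 (prior 1/3): chest 3 is the lowest-numbered option available, probability 1; weight (1/3)·1 = 1/3.
If it is in chest 2 (prior 1/3): the guide would have opened chest 1 instead, probability 0; weight (1/3)·0 = 0.
If it is in chest 3 (prior 1/3): the guide opened chest 3, so this case is ruled out; weight (1/3)·0 = 0.
The weights sum to 1/3.
So P(the ruby in chest 1 | the guide opened chest 3) = (1/3) / (1/3) = 1.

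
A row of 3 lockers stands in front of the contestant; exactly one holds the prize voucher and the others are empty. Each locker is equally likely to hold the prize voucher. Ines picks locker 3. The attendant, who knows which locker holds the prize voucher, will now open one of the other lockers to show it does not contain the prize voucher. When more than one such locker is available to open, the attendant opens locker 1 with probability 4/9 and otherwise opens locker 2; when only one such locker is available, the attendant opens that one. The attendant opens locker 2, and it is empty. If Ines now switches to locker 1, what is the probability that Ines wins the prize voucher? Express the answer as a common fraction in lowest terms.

9/14

Consider each possible location of the prize voucher in turn.
If it is in locker 1 (prior 1/3): only locker 2 is available, probability 1; weight (1/3)·1 = 1/3.
If it is in locker 2 (prior 1/3): the attendant opened locker 2, so this case is ruled out; weight (1/3)·0 = 0.
If it is in locker 3 (prior 1/3): locker 1 is available but not opened, probability 5/9; weight (1/3)·(5/9) = 5/27.
The weights sum to 14/27.
So P(the prize voucher in locker 1 | the attendant opened locker 2) = (1/3) / (14/27) = 9/14.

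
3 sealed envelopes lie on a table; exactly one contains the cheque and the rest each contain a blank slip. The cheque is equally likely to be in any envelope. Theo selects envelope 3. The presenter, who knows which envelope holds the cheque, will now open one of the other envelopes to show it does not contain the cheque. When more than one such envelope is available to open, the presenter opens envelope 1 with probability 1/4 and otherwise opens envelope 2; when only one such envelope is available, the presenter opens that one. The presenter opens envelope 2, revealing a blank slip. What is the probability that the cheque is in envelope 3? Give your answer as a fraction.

3/7

Consider each possible location of the cheque in turn.
If it is in envelope 1 (prior 1/3): only envelope 2 is available, probability 1; weight (1/3)·1 = 1/3.
If it is in envelope 2 (prior 1/3): the presenter opened envelope 2, so this case is ruled out; weight (1/3)·0 = 0.
If it is in envelope 3 (prior 1/3): envelope 1 is available but not opened, probability 3/4; weight (1/3)·(3/4) = 1/4.
The weights sum to 7/12.
So P(the cheque in envelope 3 | the presenter opened envelope 2) = (1/4) / (7/12) = 3/7.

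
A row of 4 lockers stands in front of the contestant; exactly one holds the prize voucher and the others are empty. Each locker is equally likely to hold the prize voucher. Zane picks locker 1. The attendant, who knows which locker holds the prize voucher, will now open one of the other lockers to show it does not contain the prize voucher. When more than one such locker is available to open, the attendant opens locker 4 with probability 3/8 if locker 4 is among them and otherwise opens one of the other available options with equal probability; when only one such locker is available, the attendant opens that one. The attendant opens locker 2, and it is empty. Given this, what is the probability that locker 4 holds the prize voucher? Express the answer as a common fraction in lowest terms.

Condition on the true location of the prize voucher.
If it is in locker 1 (prior 1/4): locker 4 is available but not opened; locker 2 gets probability (1 − 3/8)/2 = 5/16; weight (1/4)·(5/16) = 5/64.
If it is in locker 2 (prior 1/4): the attendant opened locker 2, so this case is ruled out; weight (1/4)·0 = 0.
If it is in locker 3 (prior 1/4): locker 4 is available but not opened, probability 5/8; weight (1/4)·(5/8) = 5/32.
If it is in locker 4 (prior 1/4): locker 4 holds the prize so is unavailable; the attendant chooses uniformly among the 2 others, probability 1/2; weight (1/4)·(1/2) = 1/8.
The weights sum to 23/64.
So P(the prize voucher in locker 4 | the attendant opened locker 2) = (1/8) / (23/64) = 8/23.

8/23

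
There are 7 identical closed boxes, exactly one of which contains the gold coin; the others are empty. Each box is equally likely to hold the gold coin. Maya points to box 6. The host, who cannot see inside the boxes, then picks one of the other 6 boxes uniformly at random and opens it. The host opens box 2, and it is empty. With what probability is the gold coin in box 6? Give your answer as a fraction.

1/6

Because the host chose which box to open without knowing where the gold coin is, the choice is independent of the prize location. Learning that box 2 does not hold the gold coin simply rules out that one location and leaves the remaining 6 boxes still equally likely by symmetry.
So P(the gold coin in box 6) = 1/6.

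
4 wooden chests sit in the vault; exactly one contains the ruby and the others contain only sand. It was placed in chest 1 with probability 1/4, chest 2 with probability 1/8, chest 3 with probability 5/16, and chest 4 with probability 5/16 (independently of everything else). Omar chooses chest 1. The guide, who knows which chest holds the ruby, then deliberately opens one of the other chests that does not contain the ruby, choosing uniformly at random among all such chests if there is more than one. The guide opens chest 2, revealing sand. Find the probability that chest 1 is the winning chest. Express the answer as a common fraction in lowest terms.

Condition on the true location of the ruby.
If it is in chest 1 (prior 1/4): the guide has 3 equally likely choices, so probability 1/3; weight (1/4)·(1/3) = 1/12.
If it is in chest 2 (prior 1/8): the guide opened chest 2, so this case is ruled out; weight (1/8)·0 = 0.
If it is in either of chests 3 and 4 (prior 5/16 each): the guide has 2 equally likely choices, so probability 1/2; weight (5/16)·(1/2) = 5/32 each.
The weights sum to 19/48.
So P(the ruby in chest 1 | the guide opened chest 2) = (1/12) / (19/48) = 4/19.

4/19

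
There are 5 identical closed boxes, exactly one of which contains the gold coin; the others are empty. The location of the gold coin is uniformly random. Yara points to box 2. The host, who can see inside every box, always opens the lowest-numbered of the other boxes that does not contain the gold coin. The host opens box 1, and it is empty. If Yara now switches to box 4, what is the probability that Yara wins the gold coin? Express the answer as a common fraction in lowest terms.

Consider each possible location of the gold coin in turn.
If it is in box 1 (prior 1/5): the host opened box 1, so this case is ruled out; weight (1/5)·0 = 0.
If it is in any of boxes 2, 3, 4, and 5 (prior 1/5 each): box 1 is the lowest-numbered option available, probability 1; weight (1/5)·1 = 1/5 each.
The weights sum to 4/5.
So P(the gold coin in box 4 | the host opened box 1) = (1/5) / (4/5) = 1/4.

1/4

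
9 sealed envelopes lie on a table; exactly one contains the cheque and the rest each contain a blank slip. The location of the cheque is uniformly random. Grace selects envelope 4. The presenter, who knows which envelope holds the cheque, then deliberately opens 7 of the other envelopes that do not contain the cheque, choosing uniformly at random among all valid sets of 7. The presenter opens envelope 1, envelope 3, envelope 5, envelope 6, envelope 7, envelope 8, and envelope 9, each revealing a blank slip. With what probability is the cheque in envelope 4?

Apply Bayes' rule, conditioning on where the cheque actually is.
If it is in any of envelopes 1, 3, 5, 6, 7, 8, and 9 (prior 1/9 each): that envelope was opened and seen not to hold the prize — ruled out; weight (1/9)·0 = 0 each.
If it is in envelope 2 (prior 1/9): the presenter has no choice, probability 1; weight (1/9)·1 = 1/9.
If it is in envelope 4 (prior 1/9): the presenter has 8 equally likely choices, so probability 1/8; weight (1/9)·(1/8) = 1/72.
The weights sum to 1/8.
So P(the cheque in envelope 4 | the presenter opened envelope 1, envelope 3, envelope 5, envelope 6, envelope 7, envelope 8, and envelope 9) = (1/72) / (1/8) = 1/9.

1/9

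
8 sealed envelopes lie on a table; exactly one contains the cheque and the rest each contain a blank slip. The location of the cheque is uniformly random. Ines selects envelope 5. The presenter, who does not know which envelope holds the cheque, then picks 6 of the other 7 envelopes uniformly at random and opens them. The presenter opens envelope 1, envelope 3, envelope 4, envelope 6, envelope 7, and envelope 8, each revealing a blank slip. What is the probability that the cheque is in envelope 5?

1/2

Because the presenter chose which envelopes to open without knowing where the cheque is, the choice is independent of the prize location. Learning that none of the 6 opened envelopes holds the cheque simply rules out those 6 locations and leaves the remaining 2 envelopes still equally likely by symmetry.
So P(the cheque in envelope 5) = 1/2.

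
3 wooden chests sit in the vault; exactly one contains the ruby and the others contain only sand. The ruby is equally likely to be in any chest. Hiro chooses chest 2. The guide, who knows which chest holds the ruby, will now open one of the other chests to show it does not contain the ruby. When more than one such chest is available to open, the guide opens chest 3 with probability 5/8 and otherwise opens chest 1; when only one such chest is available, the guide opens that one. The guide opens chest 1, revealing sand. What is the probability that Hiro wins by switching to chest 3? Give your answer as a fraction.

8/11

Consider each possible location of the ruby in turn.
If it is in chest 1 (prior 1/3): the guide opened chest 1, so this case is ruled out; weight (1/3)·0 = 0.
If it is in chest 2 (prior 1/3): chest 3 is available but not opened, probability 3/8; weight (1/3)·(3/8) = 1/8.
If it is in chest 3 (prior 1/3): only chest 1 is available, probability 1; weight (1/3)·1 = 1/3.
The weights sum to 11/24.
So P(the ruby in chest 3 | the guide opened chest 1) = (1/3) / (11/24) = 8/11.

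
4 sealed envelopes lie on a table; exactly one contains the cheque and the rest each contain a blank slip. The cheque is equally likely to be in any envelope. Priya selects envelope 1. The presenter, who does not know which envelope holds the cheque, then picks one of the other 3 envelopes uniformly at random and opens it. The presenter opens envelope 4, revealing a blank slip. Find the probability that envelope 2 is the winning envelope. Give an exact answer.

Apply Bayes' rule, conditioning on where the cheque actually is.
If it is in any of envelopes 1, 2, and 3 (prior 1/4 each): the presenter picks envelope 4 with probability 1/3 regardless, and it is not the prize; weight (1/4)·(1/3) = 1/12 each.
If it is in envelope 4 (prior 1/4): the presenter opened envelope 4, so this case is ruled out; weight (1/4)·0 = 0.
The weights sum to 1/4.
So P(the cheque in envelope 2 | the presenter opened envelope 4) = (1/12) / (1/4) = 1/3.

1/3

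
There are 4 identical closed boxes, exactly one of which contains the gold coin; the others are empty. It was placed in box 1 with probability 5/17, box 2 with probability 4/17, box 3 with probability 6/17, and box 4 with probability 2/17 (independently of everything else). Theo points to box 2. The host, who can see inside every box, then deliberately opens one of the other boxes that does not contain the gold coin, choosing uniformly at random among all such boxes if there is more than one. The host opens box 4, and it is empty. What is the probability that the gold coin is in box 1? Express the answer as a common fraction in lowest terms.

Apply Bayes' rule, conditioning on where the gold coin actually is.
If it is in box 1 (prior 5/17): the host has 2 equally likely choices, so probability 1/2; weight (5/17)·(1/2) = 5/34.
If it is in box 2 (prior 4/17): the host has 3 equally likely choices, so probability 1/3; weight (4/17)·(1/3) = 4/51.
If it is in box 3 (prior 6/17): the host has 2 equally likely choices, so probability 1/2; weight (6/17)·(1/2) = 3/17.
If it is in box 4 (prior 2/17): the host opened box 4, so this case is ruled out; weight (2/17)·0 = 0.
The weights sum to 41/102.
So P(the gold coin in box 1 | the host opened box 4) = (5/34) / (41/102) = 15/41.

15/41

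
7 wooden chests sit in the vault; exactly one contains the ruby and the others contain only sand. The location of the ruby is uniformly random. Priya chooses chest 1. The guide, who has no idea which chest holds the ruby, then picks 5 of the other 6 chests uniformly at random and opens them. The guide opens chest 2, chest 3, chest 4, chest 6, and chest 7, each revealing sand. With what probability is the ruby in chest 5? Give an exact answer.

Because the guide chose which chests to open without knowing where the ruby is, the choice is independent of the prize location. Learning that none of the 5 opened chests holds the ruby simply rules out those 5 locations and leaves the remaining 2 chests still equally likely by symmetry.
So P(the ruby in chest 5) = 1/2.

1/2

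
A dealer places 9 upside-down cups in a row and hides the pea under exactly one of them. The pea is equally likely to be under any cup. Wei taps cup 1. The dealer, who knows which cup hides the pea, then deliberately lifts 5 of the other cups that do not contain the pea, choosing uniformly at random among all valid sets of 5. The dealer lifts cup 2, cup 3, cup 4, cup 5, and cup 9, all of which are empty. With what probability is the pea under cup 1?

1/9

Condition on the true location of the pea.
If it is under cup 1 (prior 1/9): the dealer has 56 equally likely choices, so probability 1/56; weight (1/9)·(1/56) = 1/504.
If it is under any of cups 2, 3, 4, 5, and 9 (prior 1/9 each): that cup was opened and seen not to hold the prize — ruled out; weight (1/9)·0 = 0 each.
If it is under any of cups 6, 7, and 8 (prior 1/9 each): the dealer has 21 equally likely choices, so probability 1/21; weight (1/9)·(1/21) = 1/189 each.
The weights sum to 1/56.
So P(the pea under cup 1 | the dealer opened cup 2, cup 3, cup 4, cup 5, and cup 9) = (1/504) / (1/56) = 1/9.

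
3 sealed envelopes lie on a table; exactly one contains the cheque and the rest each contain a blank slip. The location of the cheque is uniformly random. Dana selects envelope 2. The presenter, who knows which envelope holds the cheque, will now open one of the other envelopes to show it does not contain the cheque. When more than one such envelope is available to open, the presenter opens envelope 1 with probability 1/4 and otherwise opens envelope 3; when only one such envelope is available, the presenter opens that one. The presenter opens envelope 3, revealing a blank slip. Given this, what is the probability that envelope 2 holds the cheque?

Apply Bayes' rule, conditioning on where the cheque actually is.
If it is in envelope 1 (prior 1/3): only envelope 3 is available, probability 1; weight (1/3)·1 = 1/3.
If it is in envelope 2 (prior 1/3): envelope 1 is available but not opened, probability 3/4; weight (1/3)·(3/4) = 1/4.
If it is in envelope 3 (prior 1/3): the presenter opened envelope 3, so this case is ruled out; weight (1/3)·0 = 0.
The weights sum to 7/12.
So P(the cheque in envelope 2 | the presenter opened envelope 3) = (1/4) / (7/12) = 3/7.

3/7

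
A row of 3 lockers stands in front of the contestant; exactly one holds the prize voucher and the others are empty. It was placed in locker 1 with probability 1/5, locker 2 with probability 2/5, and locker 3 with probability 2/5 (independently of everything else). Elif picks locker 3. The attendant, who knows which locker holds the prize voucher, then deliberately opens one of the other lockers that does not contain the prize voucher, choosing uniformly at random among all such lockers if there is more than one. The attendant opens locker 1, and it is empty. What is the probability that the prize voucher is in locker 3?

1/3

Apply Bayes' rule, conditioning on where the prize voucher actually is.
If it is in locker 1 (prior 1/5): the attendant opened locker 1, so this case is ruled out; weight (1/5)·0 = 0.
If it is in locker 2 (prior 2/5): the attendant has no choice, probability 1; weight (2/5)·1 = 2/5.
If it is in locker 3 (prior 2/5): the attendant has 2 equally likely choices, so probability 1/2; weight (2/5)·(1/2) = 1/5.
The weights sum to 3/5.
So P(the prize voucher in locker 3 | the attendant opened locker 1) = (1/5) / (3/5) = 1/3.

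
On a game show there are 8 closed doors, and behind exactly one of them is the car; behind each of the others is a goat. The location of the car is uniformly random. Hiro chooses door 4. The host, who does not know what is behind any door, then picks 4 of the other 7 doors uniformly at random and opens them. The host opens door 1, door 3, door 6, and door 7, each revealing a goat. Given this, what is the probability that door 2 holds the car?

Condition on the true location of the car.
If it is behind any of doors 1, 3, 6, and 7 (prior 1/8 each): that door was opened and seen not to hold the prize — ruled out; weight (1/8)·0 = 0 each.
If it is behind any of doors 2, 4, 5, and 8 (prior 1/8 each): the host picks exactly this set with probability 1/35 regardless, and none is the prize; weight (1/8)·(1/35) = 1/280 each.
The weights sum to 1/70.
So P(the car behind door 2 | the host opened door 1, door 3, door 6, and door 7) = (1/280) / (1/70) = 1/4.

1/4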